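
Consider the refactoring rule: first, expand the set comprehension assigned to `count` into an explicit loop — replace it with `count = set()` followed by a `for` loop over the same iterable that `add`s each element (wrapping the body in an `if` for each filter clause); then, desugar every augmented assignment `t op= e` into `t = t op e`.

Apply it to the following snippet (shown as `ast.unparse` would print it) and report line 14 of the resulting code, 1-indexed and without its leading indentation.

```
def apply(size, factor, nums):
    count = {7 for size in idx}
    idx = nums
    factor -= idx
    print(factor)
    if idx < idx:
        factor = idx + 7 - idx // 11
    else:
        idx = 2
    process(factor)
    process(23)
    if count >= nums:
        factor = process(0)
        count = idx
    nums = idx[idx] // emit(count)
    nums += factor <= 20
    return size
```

Transformed code:
def apply(size, factor, nums):
    count = set()
    for size in idx:
        count.add(7)
    idx = nums
    factor = factor - idx
    print(factor)
    if idx < idx:
        factor = idx + 7 - idx // 11
    else:
        idx = 2
    process(factor)
    process(23)
    if count >= nums:
        factor = process(0)
        count = idx
    nums = idx[idx] // emit(count)
    nums = nums + (factor <= 20)
    return size

if count >= nums:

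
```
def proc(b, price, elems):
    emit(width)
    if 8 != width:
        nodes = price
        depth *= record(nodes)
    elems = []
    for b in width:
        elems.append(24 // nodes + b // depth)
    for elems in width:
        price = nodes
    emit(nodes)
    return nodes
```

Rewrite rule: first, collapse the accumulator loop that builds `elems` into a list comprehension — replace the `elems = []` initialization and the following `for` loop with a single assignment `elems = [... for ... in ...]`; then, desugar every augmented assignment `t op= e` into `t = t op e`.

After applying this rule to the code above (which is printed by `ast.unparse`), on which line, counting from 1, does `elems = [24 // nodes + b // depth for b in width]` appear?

Transformed code:
def proc(b, price, elems):
    emit(width)
    if 8 != width:
        nodes = price
        depth = depth * record(nodes)
    elems = [24 // nodes + b // depth for b in width]
    for elems in width:
        price = nodes
    emit(nodes)
    return nodes

6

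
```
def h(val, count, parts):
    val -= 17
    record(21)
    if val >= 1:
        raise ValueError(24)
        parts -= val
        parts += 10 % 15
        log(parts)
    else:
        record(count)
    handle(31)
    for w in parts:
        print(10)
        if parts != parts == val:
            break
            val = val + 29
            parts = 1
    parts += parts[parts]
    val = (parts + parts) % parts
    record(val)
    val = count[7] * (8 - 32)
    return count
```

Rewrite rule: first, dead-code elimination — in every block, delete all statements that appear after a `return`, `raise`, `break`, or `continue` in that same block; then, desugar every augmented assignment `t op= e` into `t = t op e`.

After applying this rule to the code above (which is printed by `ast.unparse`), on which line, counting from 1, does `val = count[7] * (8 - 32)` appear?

16

Transformed code:
def h(val, count, parts):
    val = val - 17
    record(21)
    if val >= 1:
        raise ValueError(24)
    else:
        record(count)
    handle(31)
    for w in parts:
        print(10)
        if parts != parts == val:
            break
    parts = parts + parts[parts]
    val = (parts + parts) % parts
    record(val)
    val = count[7] * (8 - 32)
    return count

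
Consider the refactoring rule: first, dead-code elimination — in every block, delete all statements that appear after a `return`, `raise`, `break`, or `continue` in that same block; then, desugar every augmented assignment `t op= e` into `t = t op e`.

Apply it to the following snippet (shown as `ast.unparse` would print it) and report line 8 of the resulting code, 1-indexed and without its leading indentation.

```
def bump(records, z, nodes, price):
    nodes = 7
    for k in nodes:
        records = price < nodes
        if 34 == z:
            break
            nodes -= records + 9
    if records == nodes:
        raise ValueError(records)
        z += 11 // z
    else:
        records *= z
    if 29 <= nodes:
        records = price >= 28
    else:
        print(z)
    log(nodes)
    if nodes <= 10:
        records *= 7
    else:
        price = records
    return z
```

Transformed code:
def bump(records, z, nodes, price):
    nodes = 7
    for k in nodes:
        records = price < nodes
        if 34 == z:
            break
    if records == nodes:
        raise ValueError(records)
    else:
        records = records * z
    if 29 <= nodes:
        records = price >= 28
    else:
        print(z)
    log(nodes)
    if nodes <= 10:
        records = records * 7
    else:
        price = records
    return z

raise ValueError(records)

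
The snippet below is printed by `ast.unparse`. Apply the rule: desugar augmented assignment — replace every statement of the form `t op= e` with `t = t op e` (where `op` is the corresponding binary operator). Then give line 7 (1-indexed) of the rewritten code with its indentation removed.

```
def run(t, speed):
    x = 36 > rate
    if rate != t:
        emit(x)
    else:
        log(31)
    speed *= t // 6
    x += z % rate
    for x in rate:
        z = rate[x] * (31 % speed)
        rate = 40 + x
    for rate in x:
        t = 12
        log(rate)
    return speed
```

Transformed code:
def run(t, speed):
    x = 36 > rate
    if rate != t:
        emit(x)
    else:
        log(31)
    speed = speed * (t // 6)
    x = x + z % rate
    for x in rate:
        z = rate[x] * (31 % speed)
        rate = 40 + x
    for rate in x:
        t = 12
        log(rate)
    return speed

speed = speed * (t // 6)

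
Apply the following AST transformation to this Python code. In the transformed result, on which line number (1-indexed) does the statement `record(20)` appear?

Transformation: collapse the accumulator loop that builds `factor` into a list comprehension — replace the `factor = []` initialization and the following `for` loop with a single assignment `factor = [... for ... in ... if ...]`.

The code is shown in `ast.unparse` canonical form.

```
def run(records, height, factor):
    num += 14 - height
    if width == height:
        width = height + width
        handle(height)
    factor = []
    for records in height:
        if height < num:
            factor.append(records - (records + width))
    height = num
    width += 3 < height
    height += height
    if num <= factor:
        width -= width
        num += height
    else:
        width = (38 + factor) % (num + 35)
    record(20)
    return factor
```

Transformed code:
def run(records, height, factor):
    num += 14 - height
    if width == height:
        width = height + width
        handle(height)
    factor = [records - (records + width) for records in height if height < num]
    height = num
    width += 3 < height
    height += height
    if num <= factor:
        width -= width
        num += height
    else:
        width = (38 + factor) % (num + 35)
    record(20)
    return factor

15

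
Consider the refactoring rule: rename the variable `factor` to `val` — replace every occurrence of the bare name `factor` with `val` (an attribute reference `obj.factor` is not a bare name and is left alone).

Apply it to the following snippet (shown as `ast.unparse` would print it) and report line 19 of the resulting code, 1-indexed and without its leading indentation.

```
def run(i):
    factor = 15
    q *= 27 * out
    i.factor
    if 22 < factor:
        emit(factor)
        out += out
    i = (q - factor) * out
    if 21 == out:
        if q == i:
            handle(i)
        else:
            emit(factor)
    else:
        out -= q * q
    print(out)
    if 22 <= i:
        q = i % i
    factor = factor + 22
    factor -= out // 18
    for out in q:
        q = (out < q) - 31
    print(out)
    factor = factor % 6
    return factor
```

Transformed code:
def run(i):
    val = 15
    q *= 27 * out
    i.factor
    if 22 < val:
        emit(val)
        out += out
    i = (q - val) * out
    if 21 == out:
        if q == i:
            handle(i)
        else:
            emit(val)
    else:
        out -= q * q
    print(out)
    if 22 <= i:
        q = i % i
    val = val + 22
    val -= out // 18
    for out in q:
        q = (out < q) - 31
    print(out)
    val = val % 6
    return val

val = val + 22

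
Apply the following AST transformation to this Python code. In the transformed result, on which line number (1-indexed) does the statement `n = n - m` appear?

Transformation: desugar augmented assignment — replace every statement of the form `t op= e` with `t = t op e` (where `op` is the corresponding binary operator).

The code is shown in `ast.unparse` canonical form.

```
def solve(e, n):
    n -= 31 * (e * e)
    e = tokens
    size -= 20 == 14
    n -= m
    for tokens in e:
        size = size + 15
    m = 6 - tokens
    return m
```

5

Transformed code:
def solve(e, n):
    n = n - 31 * (e * e)
    e = tokens
    size = size - (20 == 14)
    n = n - m
    for tokens in e:
        size = size + 15
    m = 6 - tokens
    return m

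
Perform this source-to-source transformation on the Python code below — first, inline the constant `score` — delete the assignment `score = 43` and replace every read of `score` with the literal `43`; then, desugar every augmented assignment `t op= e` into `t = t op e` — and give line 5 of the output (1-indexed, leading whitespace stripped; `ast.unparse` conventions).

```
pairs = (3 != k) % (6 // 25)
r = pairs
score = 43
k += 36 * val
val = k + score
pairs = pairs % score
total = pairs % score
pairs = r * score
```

pairs = pairs % 43

Transformed code:
pairs = (3 != k) % (6 // 25)
r = pairs
k = k + 36 * val
val = k + 43
pairs = pairs % 43
total = pairs % 43
pairs = r * 43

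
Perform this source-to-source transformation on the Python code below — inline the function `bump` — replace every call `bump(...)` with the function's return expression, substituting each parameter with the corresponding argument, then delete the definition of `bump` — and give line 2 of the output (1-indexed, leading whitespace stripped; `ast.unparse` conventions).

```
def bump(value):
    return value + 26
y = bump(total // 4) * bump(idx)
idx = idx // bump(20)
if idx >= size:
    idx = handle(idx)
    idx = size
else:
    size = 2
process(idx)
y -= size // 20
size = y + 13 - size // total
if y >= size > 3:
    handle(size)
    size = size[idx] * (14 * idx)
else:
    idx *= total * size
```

idx = idx // (20 + 26)

Transformed code:
y = (total // 4 + 26) * (idx + 26)
idx = idx // (20 + 26)
if idx >= size:
    idx = handle(idx)
    idx = size
else:
    size = 2
process(idx)
y -= size // 20
size = y + 13 - size // total
if y >= size > 3:
    handle(size)
    size = size[idx] * (14 * idx)
else:
    idx *= total * size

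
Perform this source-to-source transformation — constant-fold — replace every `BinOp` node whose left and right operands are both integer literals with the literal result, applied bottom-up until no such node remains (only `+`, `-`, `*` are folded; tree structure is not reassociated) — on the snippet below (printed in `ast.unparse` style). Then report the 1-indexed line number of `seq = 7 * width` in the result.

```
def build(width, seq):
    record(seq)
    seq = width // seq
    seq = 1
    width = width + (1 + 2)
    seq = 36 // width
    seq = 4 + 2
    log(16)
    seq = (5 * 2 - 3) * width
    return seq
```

Transformed code:
def build(width, seq):
    record(seq)
    seq = width // seq
    seq = 1
    width = width + 3
    seq = 36 // width
    seq = 6
    log(16)
    seq = 7 * width
    return seq

9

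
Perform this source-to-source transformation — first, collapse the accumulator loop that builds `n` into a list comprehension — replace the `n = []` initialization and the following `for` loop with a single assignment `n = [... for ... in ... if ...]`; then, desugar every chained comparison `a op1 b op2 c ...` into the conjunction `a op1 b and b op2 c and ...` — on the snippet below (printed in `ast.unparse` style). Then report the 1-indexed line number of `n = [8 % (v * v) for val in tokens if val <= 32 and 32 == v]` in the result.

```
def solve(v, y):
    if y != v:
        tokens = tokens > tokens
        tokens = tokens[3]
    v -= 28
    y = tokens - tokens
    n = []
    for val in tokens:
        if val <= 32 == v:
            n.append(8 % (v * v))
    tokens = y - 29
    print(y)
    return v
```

Transformed code:
def solve(v, y):
    if y != v:
        tokens = tokens > tokens
        tokens = tokens[3]
    v -= 28
    y = tokens - tokens
    n = [8 % (v * v) for val in tokens if val <= 32 and 32 == v]
    tokens = y - 29
    print(y)
    return v

7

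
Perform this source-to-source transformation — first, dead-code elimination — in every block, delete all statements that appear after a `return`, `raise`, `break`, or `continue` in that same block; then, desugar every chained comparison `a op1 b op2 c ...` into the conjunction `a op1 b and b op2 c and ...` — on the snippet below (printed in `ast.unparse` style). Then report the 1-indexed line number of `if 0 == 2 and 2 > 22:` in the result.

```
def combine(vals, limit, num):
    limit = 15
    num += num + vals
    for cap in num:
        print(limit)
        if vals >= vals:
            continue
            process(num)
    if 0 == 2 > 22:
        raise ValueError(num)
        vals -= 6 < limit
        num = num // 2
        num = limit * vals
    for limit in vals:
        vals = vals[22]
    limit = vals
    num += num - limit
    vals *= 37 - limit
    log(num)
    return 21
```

Transformed code:
def combine(vals, limit, num):
    limit = 15
    num += num + vals
    for cap in num:
        print(limit)
        if vals >= vals:
            continue
    if 0 == 2 and 2 > 22:
        raise ValueError(num)
    for limit in vals:
        vals = vals[22]
    limit = vals
    num += num - limit
    vals *= 37 - limit
    log(num)
    return 21

8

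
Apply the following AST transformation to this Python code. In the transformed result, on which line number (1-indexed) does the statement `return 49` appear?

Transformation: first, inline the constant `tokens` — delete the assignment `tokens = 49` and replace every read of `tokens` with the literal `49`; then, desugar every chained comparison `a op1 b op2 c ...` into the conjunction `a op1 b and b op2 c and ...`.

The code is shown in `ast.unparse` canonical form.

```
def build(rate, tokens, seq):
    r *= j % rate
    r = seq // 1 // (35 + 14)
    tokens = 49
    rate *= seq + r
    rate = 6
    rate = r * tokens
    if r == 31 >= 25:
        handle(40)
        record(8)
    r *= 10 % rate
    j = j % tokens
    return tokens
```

12

Transformed code:
def build(rate, tokens, seq):
    r *= j % rate
    r = seq // 1 // (35 + 14)
    rate *= seq + r
    rate = 6
    rate = r * 49
    if r == 31 and 31 >= 25:
        handle(40)
        record(8)
    r *= 10 % rate
    j = j % 49
    return 49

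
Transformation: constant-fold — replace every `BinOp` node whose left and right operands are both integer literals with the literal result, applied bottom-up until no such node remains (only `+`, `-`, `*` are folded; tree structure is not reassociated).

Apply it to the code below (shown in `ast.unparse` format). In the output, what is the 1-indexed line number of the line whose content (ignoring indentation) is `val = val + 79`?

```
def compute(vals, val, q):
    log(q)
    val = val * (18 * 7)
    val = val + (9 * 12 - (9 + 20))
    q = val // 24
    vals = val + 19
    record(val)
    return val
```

Transformed code:
def compute(vals, val, q):
    log(q)
    val = val * 126
    val = val + 79
    q = val // 24
    vals = val + 19
    record(val)
    return val

4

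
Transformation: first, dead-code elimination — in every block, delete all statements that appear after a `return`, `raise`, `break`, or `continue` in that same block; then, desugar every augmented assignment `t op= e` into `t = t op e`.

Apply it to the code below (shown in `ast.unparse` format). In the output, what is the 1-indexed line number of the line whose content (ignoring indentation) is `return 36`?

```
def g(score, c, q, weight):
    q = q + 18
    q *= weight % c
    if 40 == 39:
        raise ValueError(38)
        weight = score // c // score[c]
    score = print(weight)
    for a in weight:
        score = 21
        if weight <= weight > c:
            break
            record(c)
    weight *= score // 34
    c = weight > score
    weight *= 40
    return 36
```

14

Transformed code:
def g(score, c, q, weight):
    q = q + 18
    q = q * (weight % c)
    if 40 == 39:
        raise ValueError(38)
    score = print(weight)
    for a in weight:
        score = 21
        if weight <= weight > c:
            break
    weight = weight * (score // 34)
    c = weight > score
    weight = weight * 40
    return 36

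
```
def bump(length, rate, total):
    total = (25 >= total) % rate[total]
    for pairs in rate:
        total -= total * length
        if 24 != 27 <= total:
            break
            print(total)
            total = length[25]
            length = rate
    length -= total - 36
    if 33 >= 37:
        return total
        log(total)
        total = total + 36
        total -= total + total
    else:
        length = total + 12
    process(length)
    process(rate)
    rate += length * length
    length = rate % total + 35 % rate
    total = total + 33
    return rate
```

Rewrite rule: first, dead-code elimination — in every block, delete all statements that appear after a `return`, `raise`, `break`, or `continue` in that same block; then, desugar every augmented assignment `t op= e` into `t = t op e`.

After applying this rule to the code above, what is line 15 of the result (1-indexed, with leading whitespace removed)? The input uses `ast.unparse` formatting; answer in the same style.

Transformed code:
def bump(length, rate, total):
    total = (25 >= total) % rate[total]
    for pairs in rate:
        total = total - total * length
        if 24 != 27 <= total:
            break
    length = length - (total - 36)
    if 33 >= 37:
        return total
    else:
        length = total + 12
    process(length)
    process(rate)
    rate = rate + length * length
    length = rate % total + 35 % rate
    total = total + 33
    return rate

length = rate % total + 35 % rate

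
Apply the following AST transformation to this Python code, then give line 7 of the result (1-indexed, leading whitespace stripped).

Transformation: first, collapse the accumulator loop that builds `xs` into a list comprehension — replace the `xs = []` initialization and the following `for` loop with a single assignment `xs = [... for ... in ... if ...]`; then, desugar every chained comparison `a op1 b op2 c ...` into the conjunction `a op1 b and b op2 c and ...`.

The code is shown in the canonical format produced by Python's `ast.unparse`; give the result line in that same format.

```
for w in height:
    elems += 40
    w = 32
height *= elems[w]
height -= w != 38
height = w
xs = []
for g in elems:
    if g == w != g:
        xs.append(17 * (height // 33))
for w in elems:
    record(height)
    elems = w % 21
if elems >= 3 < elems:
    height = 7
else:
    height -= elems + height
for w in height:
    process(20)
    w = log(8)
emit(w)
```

xs = [17 * (height // 33) for g in elems if g == w and w != g]

Transformed code:
for w in height:
    elems += 40
    w = 32
height *= elems[w]
height -= w != 38
height = w
xs = [17 * (height // 33) for g in elems if g == w and w != g]
for w in elems:
    record(height)
    elems = w % 21
if elems >= 3 and 3 < elems:
    height = 7
else:
    height -= elems + height
for w in height:
    process(20)
    w = log(8)
emit(w)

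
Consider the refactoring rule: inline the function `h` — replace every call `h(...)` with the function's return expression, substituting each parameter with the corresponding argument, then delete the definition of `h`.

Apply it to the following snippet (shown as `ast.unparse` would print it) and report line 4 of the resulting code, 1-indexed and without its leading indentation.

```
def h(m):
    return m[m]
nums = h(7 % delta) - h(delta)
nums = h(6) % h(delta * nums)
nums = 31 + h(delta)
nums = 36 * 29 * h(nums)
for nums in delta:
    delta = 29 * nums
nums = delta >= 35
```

Transformed code:
nums = (7 % delta)[7 % delta] - delta[delta]
nums = 6[6] % (delta * nums)[delta * nums]
nums = 31 + delta[delta]
nums = 36 * 29 * nums[nums]
for nums in delta:
    delta = 29 * nums
nums = delta >= 35

nums = 36 * 29 * nums[nums]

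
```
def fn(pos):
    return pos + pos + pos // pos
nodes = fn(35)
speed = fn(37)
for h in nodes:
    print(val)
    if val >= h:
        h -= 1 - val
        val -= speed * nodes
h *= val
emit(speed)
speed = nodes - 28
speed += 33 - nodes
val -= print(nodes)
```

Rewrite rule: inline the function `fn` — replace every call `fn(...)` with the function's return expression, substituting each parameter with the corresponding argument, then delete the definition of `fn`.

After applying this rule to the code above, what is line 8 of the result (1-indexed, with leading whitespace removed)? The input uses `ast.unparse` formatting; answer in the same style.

Transformed code:
nodes = 35 + 35 + 35 // 35
speed = 37 + 37 + 37 // 37
for h in nodes:
    print(val)
    if val >= h:
        h -= 1 - val
        val -= speed * nodes
h *= val
emit(speed)
speed = nodes - 28
speed += 33 - nodes
val -= print(nodes)

h *= val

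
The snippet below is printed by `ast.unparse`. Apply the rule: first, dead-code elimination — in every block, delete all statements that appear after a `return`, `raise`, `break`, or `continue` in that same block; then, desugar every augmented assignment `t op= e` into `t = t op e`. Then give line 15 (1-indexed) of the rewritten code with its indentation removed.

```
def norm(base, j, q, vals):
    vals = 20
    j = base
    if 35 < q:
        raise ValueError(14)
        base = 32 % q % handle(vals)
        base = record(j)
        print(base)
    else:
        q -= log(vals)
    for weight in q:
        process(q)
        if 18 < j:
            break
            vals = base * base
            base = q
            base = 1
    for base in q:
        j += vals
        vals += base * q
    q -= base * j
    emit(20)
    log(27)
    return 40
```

q = q - base * j

Transformed code:
def norm(base, j, q, vals):
    vals = 20
    j = base
    if 35 < q:
        raise ValueError(14)
    else:
        q = q - log(vals)
    for weight in q:
        process(q)
        if 18 < j:
            break
    for base in q:
        j = j + vals
        vals = vals + base * q
    q = q - base * j
    emit(20)
    log(27)
    return 40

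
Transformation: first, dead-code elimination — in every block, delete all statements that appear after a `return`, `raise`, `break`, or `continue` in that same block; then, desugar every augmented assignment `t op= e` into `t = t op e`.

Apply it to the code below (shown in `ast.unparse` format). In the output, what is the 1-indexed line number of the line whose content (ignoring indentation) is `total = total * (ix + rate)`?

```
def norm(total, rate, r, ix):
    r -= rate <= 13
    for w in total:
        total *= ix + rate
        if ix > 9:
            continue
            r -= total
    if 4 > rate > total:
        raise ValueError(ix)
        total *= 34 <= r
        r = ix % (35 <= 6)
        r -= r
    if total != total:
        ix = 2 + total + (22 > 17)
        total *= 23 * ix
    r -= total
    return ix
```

Transformed code:
def norm(total, rate, r, ix):
    r = r - (rate <= 13)
    for w in total:
        total = total * (ix + rate)
        if ix > 9:
            continue
    if 4 > rate > total:
        raise ValueError(ix)
    if total != total:
        ix = 2 + total + (22 > 17)
        total = total * (23 * ix)
    r = r - total
    return ix

4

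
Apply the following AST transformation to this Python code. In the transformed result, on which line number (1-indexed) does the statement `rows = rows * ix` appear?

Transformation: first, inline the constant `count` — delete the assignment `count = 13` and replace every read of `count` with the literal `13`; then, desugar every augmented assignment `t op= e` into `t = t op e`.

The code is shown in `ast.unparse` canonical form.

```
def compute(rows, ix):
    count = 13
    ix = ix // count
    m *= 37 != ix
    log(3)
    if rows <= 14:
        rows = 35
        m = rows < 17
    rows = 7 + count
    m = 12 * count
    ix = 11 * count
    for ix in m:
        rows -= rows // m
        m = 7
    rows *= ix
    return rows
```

14

Transformed code:
def compute(rows, ix):
    ix = ix // 13
    m = m * (37 != ix)
    log(3)
    if rows <= 14:
        rows = 35
        m = rows < 17
    rows = 7 + 13
    m = 12 * 13
    ix = 11 * 13
    for ix in m:
        rows = rows - rows // m
        m = 7
    rows = rows * ix
    return rows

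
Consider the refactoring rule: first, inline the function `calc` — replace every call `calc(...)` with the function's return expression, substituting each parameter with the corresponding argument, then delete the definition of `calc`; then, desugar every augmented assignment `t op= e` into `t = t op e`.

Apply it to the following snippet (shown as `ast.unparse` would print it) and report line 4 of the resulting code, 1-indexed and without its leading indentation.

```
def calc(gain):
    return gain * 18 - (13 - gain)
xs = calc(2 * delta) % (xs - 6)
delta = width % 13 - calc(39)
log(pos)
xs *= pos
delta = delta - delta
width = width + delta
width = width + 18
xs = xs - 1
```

Transformed code:
xs = (2 * delta * 18 - (13 - 2 * delta)) % (xs - 6)
delta = width % 13 - (39 * 18 - (13 - 39))
log(pos)
xs = xs * pos
delta = delta - delta
width = width + delta
width = width + 18
xs = xs - 1

xs = xs * pos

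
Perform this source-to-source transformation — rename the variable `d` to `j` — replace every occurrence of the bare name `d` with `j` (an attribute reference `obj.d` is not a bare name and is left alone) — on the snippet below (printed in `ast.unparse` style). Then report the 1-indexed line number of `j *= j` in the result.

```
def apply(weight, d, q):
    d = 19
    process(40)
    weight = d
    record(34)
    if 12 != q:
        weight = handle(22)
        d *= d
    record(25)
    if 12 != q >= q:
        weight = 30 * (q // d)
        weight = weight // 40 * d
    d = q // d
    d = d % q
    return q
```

8

Transformed code:
def apply(weight, j, q):
    j = 19
    process(40)
    weight = j
    record(34)
    if 12 != q:
        weight = handle(22)
        j *= j
    record(25)
    if 12 != q >= q:
        weight = 30 * (q // j)
        weight = weight // 40 * j
    j = q // j
    j = j % q
    return q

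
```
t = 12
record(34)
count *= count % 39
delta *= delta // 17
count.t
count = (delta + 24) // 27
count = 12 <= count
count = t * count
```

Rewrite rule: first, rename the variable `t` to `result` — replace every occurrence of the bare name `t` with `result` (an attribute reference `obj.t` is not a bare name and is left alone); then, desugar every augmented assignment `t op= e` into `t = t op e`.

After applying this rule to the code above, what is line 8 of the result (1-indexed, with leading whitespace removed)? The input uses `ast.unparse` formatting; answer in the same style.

count = result * count

Transformed code:
result = 12
record(34)
count = count * (count % 39)
delta = delta * (delta // 17)
count.t
count = (delta + 24) // 27
count = 12 <= count
count = result * count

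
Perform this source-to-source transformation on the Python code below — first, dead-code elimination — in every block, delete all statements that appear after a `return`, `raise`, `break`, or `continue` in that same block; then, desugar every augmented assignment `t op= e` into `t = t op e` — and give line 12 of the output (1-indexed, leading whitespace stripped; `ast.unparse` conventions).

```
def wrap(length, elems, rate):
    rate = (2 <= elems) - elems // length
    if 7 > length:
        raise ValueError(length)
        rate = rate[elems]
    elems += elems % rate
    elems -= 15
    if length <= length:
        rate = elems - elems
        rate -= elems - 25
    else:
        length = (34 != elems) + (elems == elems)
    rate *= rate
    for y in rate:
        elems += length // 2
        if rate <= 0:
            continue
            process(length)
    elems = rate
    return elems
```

rate = rate * rate

Transformed code:
def wrap(length, elems, rate):
    rate = (2 <= elems) - elems // length
    if 7 > length:
        raise ValueError(length)
    elems = elems + elems % rate
    elems = elems - 15
    if length <= length:
        rate = elems - elems
        rate = rate - (elems - 25)
    else:
        length = (34 != elems) + (elems == elems)
    rate = rate * rate
    for y in rate:
        elems = elems + length // 2
        if rate <= 0:
            continue
    elems = rate
    return elems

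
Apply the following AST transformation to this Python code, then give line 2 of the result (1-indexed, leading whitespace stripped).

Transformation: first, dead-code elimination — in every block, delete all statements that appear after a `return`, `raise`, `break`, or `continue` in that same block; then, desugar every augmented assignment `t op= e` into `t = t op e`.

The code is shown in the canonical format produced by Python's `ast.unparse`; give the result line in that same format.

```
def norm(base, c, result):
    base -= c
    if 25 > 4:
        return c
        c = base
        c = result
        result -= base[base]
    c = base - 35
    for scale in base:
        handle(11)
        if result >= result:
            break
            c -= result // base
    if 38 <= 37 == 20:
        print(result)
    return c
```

base = base - c

Transformed code:
def norm(base, c, result):
    base = base - c
    if 25 > 4:
        return c
    c = base - 35
    for scale in base:
        handle(11)
        if result >= result:
            break
    if 38 <= 37 == 20:
        print(result)
    return c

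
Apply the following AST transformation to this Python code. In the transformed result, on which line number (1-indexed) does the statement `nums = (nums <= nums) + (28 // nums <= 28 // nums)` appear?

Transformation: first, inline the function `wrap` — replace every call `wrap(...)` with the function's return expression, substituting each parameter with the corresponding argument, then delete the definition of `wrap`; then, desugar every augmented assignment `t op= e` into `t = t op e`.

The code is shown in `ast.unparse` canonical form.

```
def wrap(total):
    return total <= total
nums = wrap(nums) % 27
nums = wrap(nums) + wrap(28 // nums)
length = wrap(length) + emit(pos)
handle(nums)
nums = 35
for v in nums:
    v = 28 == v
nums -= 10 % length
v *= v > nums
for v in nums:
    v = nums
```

Transformed code:
nums = (nums <= nums) % 27
nums = (nums <= nums) + (28 // nums <= 28 // nums)
length = (length <= length) + emit(pos)
handle(nums)
nums = 35
for v in nums:
    v = 28 == v
nums = nums - 10 % length
v = v * (v > nums)
for v in nums:
    v = nums

2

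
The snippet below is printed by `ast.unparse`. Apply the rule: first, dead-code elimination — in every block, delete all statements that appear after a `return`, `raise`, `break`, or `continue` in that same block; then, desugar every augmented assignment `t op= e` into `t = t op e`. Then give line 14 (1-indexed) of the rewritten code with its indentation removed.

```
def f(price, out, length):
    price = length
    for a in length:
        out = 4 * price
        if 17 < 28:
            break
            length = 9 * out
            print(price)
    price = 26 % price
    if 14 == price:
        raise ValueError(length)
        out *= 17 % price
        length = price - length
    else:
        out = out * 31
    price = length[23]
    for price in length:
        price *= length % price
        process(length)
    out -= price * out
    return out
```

price = price * (length % price)

Transformed code:
def f(price, out, length):
    price = length
    for a in length:
        out = 4 * price
        if 17 < 28:
            break
    price = 26 % price
    if 14 == price:
        raise ValueError(length)
    else:
        out = out * 31
    price = length[23]
    for price in length:
        price = price * (length % price)
        process(length)
    out = out - price * out
    return out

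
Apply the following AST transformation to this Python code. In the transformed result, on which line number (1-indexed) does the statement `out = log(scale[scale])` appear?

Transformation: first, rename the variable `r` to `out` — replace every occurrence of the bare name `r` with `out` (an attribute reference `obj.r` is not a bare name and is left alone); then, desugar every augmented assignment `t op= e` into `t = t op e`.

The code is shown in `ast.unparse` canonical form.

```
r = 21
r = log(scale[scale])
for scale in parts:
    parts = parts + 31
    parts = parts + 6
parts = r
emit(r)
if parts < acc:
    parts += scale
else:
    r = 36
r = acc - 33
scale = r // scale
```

2

Transformed code:
out = 21
out = log(scale[scale])
for scale in parts:
    parts = parts + 31
    parts = parts + 6
parts = out
emit(out)
if parts < acc:
    parts = parts + scale
else:
    out = 36
out = acc - 33
scale = out // scale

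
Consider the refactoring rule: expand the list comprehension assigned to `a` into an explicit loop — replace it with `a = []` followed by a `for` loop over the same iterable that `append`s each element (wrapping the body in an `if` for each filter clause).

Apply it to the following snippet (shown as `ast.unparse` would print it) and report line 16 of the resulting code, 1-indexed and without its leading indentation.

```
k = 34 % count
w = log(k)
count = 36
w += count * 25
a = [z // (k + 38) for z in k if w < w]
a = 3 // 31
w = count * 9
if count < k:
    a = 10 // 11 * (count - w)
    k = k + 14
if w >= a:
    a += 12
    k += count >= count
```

k += count >= count

Transformed code:
k = 34 % count
w = log(k)
count = 36
w += count * 25
a = []
for z in k:
    if w < w:
        a.append(z // (k + 38))
a = 3 // 31
w = count * 9
if count < k:
    a = 10 // 11 * (count - w)
    k = k + 14
if w >= a:
    a += 12
    k += count >= count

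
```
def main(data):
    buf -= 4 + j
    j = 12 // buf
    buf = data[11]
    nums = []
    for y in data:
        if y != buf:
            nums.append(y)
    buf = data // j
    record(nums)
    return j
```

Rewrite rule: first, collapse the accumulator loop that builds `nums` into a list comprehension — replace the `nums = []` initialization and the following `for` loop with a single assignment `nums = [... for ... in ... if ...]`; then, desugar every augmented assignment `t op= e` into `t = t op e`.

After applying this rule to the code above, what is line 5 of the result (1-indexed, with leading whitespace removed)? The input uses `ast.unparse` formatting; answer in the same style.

Transformed code:
def main(data):
    buf = buf - (4 + j)
    j = 12 // buf
    buf = data[11]
    nums = [y for y in data if y != buf]
    buf = data // j
    record(nums)
    return j

nums = [y for y in data if y != buf]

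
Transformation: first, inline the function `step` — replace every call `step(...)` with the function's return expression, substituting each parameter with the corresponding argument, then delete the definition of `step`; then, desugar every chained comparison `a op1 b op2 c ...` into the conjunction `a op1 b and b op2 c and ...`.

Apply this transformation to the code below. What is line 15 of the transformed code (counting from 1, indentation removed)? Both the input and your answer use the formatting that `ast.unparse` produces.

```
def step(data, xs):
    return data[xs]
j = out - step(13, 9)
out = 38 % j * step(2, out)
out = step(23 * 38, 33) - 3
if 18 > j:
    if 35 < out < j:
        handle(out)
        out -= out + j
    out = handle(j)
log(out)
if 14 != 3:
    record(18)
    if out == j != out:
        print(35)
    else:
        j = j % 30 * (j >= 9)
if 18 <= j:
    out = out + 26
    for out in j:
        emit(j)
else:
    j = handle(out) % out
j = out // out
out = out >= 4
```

Transformed code:
j = out - 13[9]
out = 38 % j * 2[out]
out = (23 * 38)[33] - 3
if 18 > j:
    if 35 < out and out < j:
        handle(out)
        out -= out + j
    out = handle(j)
log(out)
if 14 != 3:
    record(18)
    if out == j and j != out:
        print(35)
    else:
        j = j % 30 * (j >= 9)
if 18 <= j:
    out = out + 26
    for out in j:
        emit(j)
else:
    j = handle(out) % out
j = out // out
out = out >= 4

j = j % 30 * (j >= 9)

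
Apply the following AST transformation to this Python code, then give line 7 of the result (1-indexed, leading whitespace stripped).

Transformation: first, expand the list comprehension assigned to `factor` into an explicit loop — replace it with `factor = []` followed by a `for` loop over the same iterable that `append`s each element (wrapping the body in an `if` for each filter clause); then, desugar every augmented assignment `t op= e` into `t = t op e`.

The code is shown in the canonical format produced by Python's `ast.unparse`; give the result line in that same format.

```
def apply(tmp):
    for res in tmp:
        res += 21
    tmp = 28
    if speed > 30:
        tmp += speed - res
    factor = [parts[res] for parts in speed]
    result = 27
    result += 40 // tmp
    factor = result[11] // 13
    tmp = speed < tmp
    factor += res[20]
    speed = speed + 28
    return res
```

Transformed code:
def apply(tmp):
    for res in tmp:
        res = res + 21
    tmp = 28
    if speed > 30:
        tmp = tmp + (speed - res)
    factor = []
    for parts in speed:
        factor.append(parts[res])
    result = 27
    result = result + 40 // tmp
    factor = result[11] // 13
    tmp = speed < tmp
    factor = factor + res[20]
    speed = speed + 28
    return res

factor = []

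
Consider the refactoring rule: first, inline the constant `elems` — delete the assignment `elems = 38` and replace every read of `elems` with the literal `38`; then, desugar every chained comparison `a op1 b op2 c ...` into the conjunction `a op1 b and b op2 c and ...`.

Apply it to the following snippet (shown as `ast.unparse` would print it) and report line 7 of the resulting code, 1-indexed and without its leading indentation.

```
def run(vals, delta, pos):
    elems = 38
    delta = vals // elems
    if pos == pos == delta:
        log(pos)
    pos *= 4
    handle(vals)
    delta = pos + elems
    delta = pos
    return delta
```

Transformed code:
def run(vals, delta, pos):
    delta = vals // 38
    if pos == pos and pos == delta:
        log(pos)
    pos *= 4
    handle(vals)
    delta = pos + 38
    delta = pos
    return delta

delta = pos + 38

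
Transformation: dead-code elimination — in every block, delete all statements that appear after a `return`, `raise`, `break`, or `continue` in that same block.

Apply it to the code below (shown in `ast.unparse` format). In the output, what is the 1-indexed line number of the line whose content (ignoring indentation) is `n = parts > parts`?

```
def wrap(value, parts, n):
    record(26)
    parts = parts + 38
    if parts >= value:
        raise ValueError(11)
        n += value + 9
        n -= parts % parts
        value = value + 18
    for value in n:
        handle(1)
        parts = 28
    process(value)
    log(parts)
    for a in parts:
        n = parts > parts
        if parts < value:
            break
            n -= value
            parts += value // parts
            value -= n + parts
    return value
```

Transformed code:
def wrap(value, parts, n):
    record(26)
    parts = parts + 38
    if parts >= value:
        raise ValueError(11)
    for value in n:
        handle(1)
        parts = 28
    process(value)
    log(parts)
    for a in parts:
        n = parts > parts
        if parts < value:
            break
    return value

12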